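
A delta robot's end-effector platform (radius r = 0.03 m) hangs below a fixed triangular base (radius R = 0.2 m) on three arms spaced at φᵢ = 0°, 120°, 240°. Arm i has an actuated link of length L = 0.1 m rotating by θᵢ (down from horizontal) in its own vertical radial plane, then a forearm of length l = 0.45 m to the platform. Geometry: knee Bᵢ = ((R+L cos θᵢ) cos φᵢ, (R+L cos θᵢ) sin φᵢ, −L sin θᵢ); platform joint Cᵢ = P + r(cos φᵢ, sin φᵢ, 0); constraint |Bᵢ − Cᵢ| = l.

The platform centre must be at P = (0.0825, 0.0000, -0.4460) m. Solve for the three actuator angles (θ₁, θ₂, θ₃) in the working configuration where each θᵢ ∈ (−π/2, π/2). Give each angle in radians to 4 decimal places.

θ₁ = 0.3492, θ₂ = 1.0475, θ₃ = 1.0475

φ1=0.0° → target in arm frame (0.0825, 0.0000)
  A cos θ + B sin θ = C:  0.0875·cos θ + -0.4460·sin θ = -0.0704
  γ=atan2(-0.4460,0.0875)=-1.3771;  ψ=arccos(-0.1548)=1.7262;  θ1=γ+ψ≈0.3492
rotate P by −φ2: (-0.0412, -0.0714, -0.4460)
  e−x'=0.2112;  (l²−L²−(e−x')²−y'²−z²)/2L = -0.2807
  γ=atan2(-0.4460,0.2112)=-1.1284;  ψ=arccos(-0.5689)=2.1759;  θ2=γ+ψ≈1.0475
φ3=240.0° → target in arm frame (-0.0413, 0.0714)
  A=0.2113, B=-0.4460, C=(l²−L²−A²−y'²−z²)/(2L)=-0.2807
  γ=atan2(-0.4460,0.2113)=-1.1284;  ψ=arccos(-0.5689)=2.1759;  θ3=γ+ψ≈1.0475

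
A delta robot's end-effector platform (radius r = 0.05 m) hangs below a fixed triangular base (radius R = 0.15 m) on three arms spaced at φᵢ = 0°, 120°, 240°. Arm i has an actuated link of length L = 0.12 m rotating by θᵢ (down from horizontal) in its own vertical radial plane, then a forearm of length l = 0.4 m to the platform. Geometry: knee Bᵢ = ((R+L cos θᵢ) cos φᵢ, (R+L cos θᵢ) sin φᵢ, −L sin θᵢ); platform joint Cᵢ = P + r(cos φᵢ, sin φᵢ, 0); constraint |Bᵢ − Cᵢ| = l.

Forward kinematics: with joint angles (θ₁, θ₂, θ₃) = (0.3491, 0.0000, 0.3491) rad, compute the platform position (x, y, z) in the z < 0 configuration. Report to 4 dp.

S1 = (0.2128·cos0.0°, 0.2128·sin0.0°, -0.0410) = (0.2128, 0.0000, -0.0410)
S2 = (0.2200·cos120.0°, 0.2200·sin120.0°, 0.0000) = (-0.1100, 0.1905, 0.0000)
arm 3 at φ=240.0°: e+L cos θ3 = 0.2128;  S3 = (-0.1064, -0.1843, -0.0410)
eliminate P² terms by subtracting sphere 1 from 2 and 3
plane₁₂: -0.6455x+0.3811y+0.0821z = 0.0014
Cramer: x(z) = -0.0011+0.0629z;  y(z) = 0.0019-0.1089z
into |P−S₁|² = l²: 1.0158z² + 0.0548z + -0.1126 = 0;  Δ = 0.4604;  z = -0.3609 or 0.3070 → z<0 root = -0.3609
x = -0.0238, y = 0.0412

(-0.0238, 0.0412, -0.3609)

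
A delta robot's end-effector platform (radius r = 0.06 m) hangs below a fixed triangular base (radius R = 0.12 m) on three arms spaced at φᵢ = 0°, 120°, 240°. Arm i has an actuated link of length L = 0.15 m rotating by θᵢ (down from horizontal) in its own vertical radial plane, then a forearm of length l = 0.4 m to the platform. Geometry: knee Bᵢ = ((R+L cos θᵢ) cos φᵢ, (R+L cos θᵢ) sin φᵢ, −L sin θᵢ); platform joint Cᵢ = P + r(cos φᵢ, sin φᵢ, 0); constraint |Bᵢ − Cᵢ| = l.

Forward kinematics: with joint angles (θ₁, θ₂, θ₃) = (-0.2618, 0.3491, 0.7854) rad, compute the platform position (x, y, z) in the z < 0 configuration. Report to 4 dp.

(0.1467, 0.0749, -0.3498)

O1 = (0.2049·cos0.0°, 0.2049·sin0.0°, 0.0388) = (0.2049, 0.0000, 0.0388)
O2 = (0.2010·cos120.0°, 0.2010·sin120.0°, -0.0513) = (-0.1005, 0.1740, -0.0513)
O3 = (0.1661·cos240.0°, 0.1661·sin240.0°, -0.1061) = (-0.0830, -0.1438, -0.1061)
eliminate P² terms by subtracting sphere 1 from 2 and 3
plane₁₂: -0.6107x+0.3481y+-0.1803z = -0.0005
det = 0.3761;  x = 0.0047+-0.4060z,  y = 0.0068+-0.1946z
sphere 1 gives Az²+Bz+C=0 with A=1.2027, B=0.0823, C=-0.1184;  B²−4AC=0.5762;  roots -0.3498, 0.2814;  negative root z = -0.3498
x = 0.1467, y = 0.0749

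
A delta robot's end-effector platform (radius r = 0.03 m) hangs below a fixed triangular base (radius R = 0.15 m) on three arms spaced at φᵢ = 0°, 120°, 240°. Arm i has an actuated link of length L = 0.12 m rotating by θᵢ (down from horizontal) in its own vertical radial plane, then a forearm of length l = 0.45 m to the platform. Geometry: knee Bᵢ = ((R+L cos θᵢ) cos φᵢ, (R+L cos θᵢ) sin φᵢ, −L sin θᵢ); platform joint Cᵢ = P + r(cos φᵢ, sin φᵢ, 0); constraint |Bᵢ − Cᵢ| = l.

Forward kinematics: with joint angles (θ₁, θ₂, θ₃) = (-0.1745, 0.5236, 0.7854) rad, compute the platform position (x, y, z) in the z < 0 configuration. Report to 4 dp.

S1 = (0.2382·cos0.0°, 0.2382·sin0.0°, 0.0208) = (0.2382, 0.0000, 0.0208)
S2 = (0.2239·cos120.0°, 0.2239·sin120.0°, -0.0600) = (-0.1120, 0.1939, -0.0600)
φ3=240.0°: virtual centre (-0.1024, -0.1774, -0.0849), radius l
subtract pairs → two planes through P
plane₁₂: -0.7003x+0.3878y+-0.1617z = -0.0034
det = 0.5127;  x = 0.0084+-0.2718z,  y = 0.0064+-0.0739z
into |P−S₁|² = l²: 1.0793z² + 0.0823z + -0.1492 = 0;  Δ = 0.6511;  z = -0.4119 or 0.3357 → z<0 root = -0.4119
x = 0.1204, y = 0.0368

(0.1204, 0.0368, -0.4119)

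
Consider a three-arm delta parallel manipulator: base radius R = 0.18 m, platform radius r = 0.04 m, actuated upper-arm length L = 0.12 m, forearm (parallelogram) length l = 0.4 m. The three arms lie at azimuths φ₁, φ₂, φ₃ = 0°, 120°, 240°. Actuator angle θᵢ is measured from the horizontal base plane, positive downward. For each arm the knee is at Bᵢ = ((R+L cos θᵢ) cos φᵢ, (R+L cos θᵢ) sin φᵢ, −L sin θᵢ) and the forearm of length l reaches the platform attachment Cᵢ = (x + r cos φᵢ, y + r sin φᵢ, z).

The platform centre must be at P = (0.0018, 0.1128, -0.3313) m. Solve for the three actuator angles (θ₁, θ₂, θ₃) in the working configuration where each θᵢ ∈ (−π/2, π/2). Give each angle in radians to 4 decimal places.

rotate P by −φ1: (0.0018, 0.1128, -0.3313)
  e−x'=0.1382;  (l²−L²−(e−x')²−y'²−z²)/2L = 0.0167
  √(A²+B²)=0.3590;  θ1 = -1.1756+1.5242 ≈ 0.3486
rotate P by −φ2: (0.0968, -0.0580, -0.3313)
  A=0.0432, B=-0.3313, C=(l²−L²−A²−y'²−z²)/(2L)=0.1276
  √(A²+B²)=0.3341;  θ2 = -1.4411+1.1791 ≈ -0.2620
φ3=240.0° → target in arm frame (-0.0986, -0.0548)
  A cos θ + B sin θ = C:  0.2386·cos θ + -0.3313·sin θ = -0.1004
  γ=atan2(-0.3313,0.2386)=-0.9467;  ψ=arccos(-0.2459)=1.8192;  θ3=γ+ψ≈0.8725

θ₁ = 0.3486, θ₂ = -0.2620, θ₃ = 0.8725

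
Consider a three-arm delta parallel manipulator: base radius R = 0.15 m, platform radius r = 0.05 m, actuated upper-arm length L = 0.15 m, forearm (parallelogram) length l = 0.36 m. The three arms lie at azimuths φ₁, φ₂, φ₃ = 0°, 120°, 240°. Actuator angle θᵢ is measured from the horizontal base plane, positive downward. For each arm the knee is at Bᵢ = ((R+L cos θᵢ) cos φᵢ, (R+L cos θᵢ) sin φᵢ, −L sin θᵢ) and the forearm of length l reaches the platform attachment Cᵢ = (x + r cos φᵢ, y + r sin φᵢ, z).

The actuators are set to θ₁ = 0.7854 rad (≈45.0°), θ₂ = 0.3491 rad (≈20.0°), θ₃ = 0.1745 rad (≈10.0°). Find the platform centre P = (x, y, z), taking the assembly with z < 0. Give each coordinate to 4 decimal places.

(-0.0784, -0.0204, -0.3258)

S1 = (0.2061·cos0.0°, 0.2061·sin0.0°, -0.1061) = (0.2061, 0.0000, -0.1061)
φ2=120.0°: virtual centre (-0.1205, 0.2087, -0.0513), radius l
arm 3 at φ=240.0°: (R−r)+L cos θ3 = 0.2477;  S3 = (-0.1239, -0.2145, -0.0260)
eliminate P² terms by subtracting sphere 1 from 2 and 3
linear system: -0.6531x+0.4173y = 0.0070−0.1095z; -0.6599x+-0.4291y = 0.0083−0.1600z
det = 0.5556;  x = -0.0116+0.2048z,  y = -0.0015+0.0581z
sphere 1 gives Az²+Bz+C=0 with A=1.0453, B=0.1228, C=-0.0709;  B²−4AC=0.3117;  roots -0.3258, 0.2083;  negative root z = -0.3258
x = -0.0784, y = -0.0204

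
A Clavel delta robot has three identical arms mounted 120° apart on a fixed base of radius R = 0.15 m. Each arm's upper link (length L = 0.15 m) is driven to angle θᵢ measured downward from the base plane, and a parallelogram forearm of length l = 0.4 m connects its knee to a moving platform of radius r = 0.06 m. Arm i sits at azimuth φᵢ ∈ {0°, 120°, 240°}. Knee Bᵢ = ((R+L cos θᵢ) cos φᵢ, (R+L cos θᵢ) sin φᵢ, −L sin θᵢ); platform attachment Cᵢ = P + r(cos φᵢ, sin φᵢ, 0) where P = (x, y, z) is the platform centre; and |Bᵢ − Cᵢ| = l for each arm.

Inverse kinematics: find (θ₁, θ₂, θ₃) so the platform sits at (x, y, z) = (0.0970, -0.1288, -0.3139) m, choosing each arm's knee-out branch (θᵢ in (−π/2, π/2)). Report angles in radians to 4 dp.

φ1=0.0° → target in arm frame (0.0970, -0.1288)
  e−x'=-0.0070;  (l²−L²−(e−x')²−y'²−z²)/2L = 0.0744
  √(A²+B²)=0.3140;  θ1 = -1.5931+1.3315 ≈ -0.2616
rotate P by −φ2: (-0.1600, -0.0196, -0.3139)
  A=0.2500, B=-0.3139, C=(l²−L²−A²−y'²−z²)/(2L)=-0.0798
  γ=atan2(-0.3139,0.2500)=-0.8981;  ψ=arccos(-0.1988)=1.7710;  θ2=γ+ψ≈0.8728
rotate P by −φ3: (0.0630, 0.1484, -0.3139)
  A cos θ + B sin θ = C:  0.0270·cos θ + -0.3139·sin θ = 0.0541
  γ=atan2(-0.3139,0.0270)=-1.4851;  ψ=arccos(0.1716)=1.3984;  θ3=γ+ψ≈-0.0868

θ₁ = -0.2616, θ₂ = 0.8728, θ₃ = -0.0868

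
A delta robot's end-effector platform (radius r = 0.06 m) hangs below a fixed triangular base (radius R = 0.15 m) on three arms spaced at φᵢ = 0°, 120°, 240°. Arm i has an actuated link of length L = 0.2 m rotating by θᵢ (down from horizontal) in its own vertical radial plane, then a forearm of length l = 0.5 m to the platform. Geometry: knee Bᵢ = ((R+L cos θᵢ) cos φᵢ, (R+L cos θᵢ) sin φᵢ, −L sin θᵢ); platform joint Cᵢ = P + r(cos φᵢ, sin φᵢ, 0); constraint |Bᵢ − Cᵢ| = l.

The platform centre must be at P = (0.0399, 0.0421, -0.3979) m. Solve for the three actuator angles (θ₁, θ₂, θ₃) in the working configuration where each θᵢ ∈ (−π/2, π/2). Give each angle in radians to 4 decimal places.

θ₁ = -0.1747, θ₂ = -0.0874, θ₃ = 0.1744

rotate P by −φ1: (0.0399, 0.0421, -0.3979)
  e−x'=0.0501;  (l²−L²−(e−x')²−y'²−z²)/2L = 0.1185
  √(A²+B²)=0.4010;  θ1 = -1.4455+1.2709 ≈ -0.1747
φ2=120.0° → target in arm frame (0.0165, -0.0556)
  e−x'=0.0735;  (l²−L²−(e−x')²−y'²−z²)/2L = 0.1080
  γ=atan2(-0.3979,0.0735)=-1.3882;  ψ=arccos(0.2668)=1.3007;  θ2=γ+ψ≈-0.0874
arm 3 (φ=240.0°): x'=-0.0564, y'=0.0135
  A cos θ + B sin θ = C:  0.1464·cos θ + -0.3979·sin θ = 0.0751
  θ3 = atan2(B,A) + arccos(C/0.4240) = 0.1744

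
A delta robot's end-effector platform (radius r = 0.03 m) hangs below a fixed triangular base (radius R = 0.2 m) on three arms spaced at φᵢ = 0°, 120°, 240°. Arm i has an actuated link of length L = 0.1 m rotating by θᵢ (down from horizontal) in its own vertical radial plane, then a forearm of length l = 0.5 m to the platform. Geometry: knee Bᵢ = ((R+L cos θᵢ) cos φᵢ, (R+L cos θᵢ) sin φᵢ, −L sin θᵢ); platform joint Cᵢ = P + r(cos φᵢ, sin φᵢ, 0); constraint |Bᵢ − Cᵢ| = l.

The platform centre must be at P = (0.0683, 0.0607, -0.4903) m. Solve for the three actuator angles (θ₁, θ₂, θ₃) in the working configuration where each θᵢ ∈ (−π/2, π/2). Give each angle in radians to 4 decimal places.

θ₁ = 0.3490, θ₂ = 0.6106, θ₃ = 1.1339

arm 1 (φ=0.0°): x'=0.0683, y'=0.0607
  A cos θ + B sin θ = C:  0.1017·cos θ + -0.4903·sin θ = -0.0721
  √(A²+B²)=0.5007;  θ1 = -1.3663+1.7153 ≈ 0.3490
rotate P by −φ2: (0.0184, -0.0895, -0.4903)
  A cos θ + B sin θ = C:  0.1516·cos θ + -0.4903·sin θ = -0.1569
  √(A²+B²)=0.5132;  θ2 = -1.2710+1.8815 ≈ 0.6106
rotate P by −φ3: (-0.0867, 0.0288, -0.4903)
  A cos θ + B sin θ = C:  0.2567·cos θ + -0.4903·sin θ = -0.3356
  √(A²+B²)=0.5534;  θ3 = -1.0885+2.2224 ≈ 1.1339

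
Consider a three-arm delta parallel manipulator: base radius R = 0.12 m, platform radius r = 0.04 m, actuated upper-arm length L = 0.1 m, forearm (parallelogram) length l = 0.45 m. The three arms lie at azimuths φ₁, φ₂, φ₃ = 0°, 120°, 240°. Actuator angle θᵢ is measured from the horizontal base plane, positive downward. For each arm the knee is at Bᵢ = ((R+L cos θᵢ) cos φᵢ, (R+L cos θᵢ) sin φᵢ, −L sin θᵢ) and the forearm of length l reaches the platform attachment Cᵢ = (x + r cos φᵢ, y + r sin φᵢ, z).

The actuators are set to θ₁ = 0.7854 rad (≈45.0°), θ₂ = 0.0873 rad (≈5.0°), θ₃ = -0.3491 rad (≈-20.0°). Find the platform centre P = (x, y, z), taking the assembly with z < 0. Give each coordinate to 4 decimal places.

(-0.1494, -0.0562, -0.4013)

arm 1 at φ=0.0°: (R−r)+L cos θ1 = 0.1507;  centre 1 = (0.1507, 0.0000, -0.0707)
centre 2 = (0.1796·cos120.0°, 0.1796·sin120.0°, -0.0087) = (-0.0898, 0.1556, -0.0087)
φ3=240.0°: virtual centre (-0.0870, -0.1507, 0.0342), radius l
subtract pairs → two planes through P
plane₁₂: -0.4810x+0.3111y+0.1240z = 0.0046
Cramer: x(z) = -0.0087+0.3505z;  y(z) = 0.0014+0.1434z
into |P−centre ₁|² = l²: 1.1434z² + 0.0301z + -0.1721 = 0;  Δ = 0.7879;  z = -0.4013 or 0.3750 → z<0 root = -0.4013
x = -0.1494, y = -0.0562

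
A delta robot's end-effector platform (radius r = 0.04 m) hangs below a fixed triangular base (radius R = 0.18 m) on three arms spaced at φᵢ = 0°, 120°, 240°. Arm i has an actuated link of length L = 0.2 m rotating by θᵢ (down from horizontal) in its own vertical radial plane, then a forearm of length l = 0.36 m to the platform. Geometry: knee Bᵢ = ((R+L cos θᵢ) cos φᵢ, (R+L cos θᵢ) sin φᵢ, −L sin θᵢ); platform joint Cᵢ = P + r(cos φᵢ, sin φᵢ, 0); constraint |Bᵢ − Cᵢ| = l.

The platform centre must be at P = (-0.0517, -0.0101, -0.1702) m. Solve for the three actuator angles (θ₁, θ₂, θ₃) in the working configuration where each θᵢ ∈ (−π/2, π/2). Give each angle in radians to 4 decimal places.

φ1=0.0° → target in arm frame (-0.0517, -0.0101)
  A cos θ + B sin θ = C:  0.1917·cos θ + -0.1702·sin θ = 0.0595
  γ=atan2(-0.1702,0.1917)=-0.7261;  ψ=arccos(0.2319)=1.3367;  θ1=γ+ψ≈0.6107
arm 2 (φ=120.0°): x'=0.0171, y'=0.0498
  A cos θ + B sin θ = C:  0.1229·cos θ + -0.1702·sin θ = 0.1076
  γ=atan2(-0.1702,0.1229)=-0.9454;  ψ=arccos(0.5126)=1.0326;  θ2=γ+ψ≈0.0872
rotate P by −φ3: (0.0346, -0.0397, -0.1702)
  A cos θ + B sin θ = C:  0.1054·cos θ + -0.1702·sin θ = 0.1199
  √(A²+B²)=0.2002;  θ3 = -1.0163+0.9289 ≈ -0.0874

θ₁ = 0.6107, θ₂ = 0.0872, θ₃ = -0.0874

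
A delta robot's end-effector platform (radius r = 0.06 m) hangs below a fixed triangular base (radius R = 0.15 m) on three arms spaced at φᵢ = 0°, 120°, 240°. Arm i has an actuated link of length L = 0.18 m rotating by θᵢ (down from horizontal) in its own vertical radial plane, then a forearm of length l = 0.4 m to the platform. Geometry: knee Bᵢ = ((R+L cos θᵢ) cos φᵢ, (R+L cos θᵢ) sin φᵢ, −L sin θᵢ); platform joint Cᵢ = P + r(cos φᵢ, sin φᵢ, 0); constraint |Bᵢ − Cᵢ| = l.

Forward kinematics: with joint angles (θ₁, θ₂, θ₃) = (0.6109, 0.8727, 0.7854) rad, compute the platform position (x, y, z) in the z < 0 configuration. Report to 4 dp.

(0.0459, -0.0167, -0.4540)

centre 1 = (0.2374·cos0.0°, 0.2374·sin0.0°, -0.1032) = (0.2374, 0.0000, -0.1032)
centre 2 = (0.2057·cos120.0°, 0.2057·sin120.0°, -0.1379) = (-0.1028, 0.1781, -0.1379)
arm 3 at φ=240.0°: ρ3 = 0.2173;  centre 3 = (-0.1086, -0.1882, -0.1273)
eliminate P² terms by subtracting sphere 1 from 2 and 3
[-0.6806 0.3563 -0.0693]·P = -0.0057;  [-0.6922 -0.3763 -0.0481]·P = -0.0036
Cramer: x(z) = 0.0069-0.0859z;  y(z) = -0.0030+0.0303z
sphere 1 gives Az²+Bz+C=0 with A=1.0083, B=0.2459, C=-0.0962;  B²−4AC=0.4483;  roots -0.4540, 0.2101;  negative root z = -0.4540
x = 0.0459, y = -0.0167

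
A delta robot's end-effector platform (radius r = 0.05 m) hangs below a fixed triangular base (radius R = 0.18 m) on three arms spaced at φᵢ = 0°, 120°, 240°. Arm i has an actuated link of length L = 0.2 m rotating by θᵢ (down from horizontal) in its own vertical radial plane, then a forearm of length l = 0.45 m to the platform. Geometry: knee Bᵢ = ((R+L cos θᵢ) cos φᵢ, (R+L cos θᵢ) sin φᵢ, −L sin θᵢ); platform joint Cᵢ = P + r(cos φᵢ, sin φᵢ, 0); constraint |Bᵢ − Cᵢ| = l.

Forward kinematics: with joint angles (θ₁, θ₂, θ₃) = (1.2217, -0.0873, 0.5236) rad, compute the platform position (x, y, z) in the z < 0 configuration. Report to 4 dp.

(-0.1981, 0.0837, -0.3836)

O1 = (0.1984·cos0.0°, 0.1984·sin0.0°, -0.1879) = (0.1984, 0.0000, -0.1879)
φ2=120.0°: virtual centre (-0.1646, 0.2851, 0.0174), radius l
O3 = (0.3032·cos240.0°, 0.3032·sin240.0°, -0.1000) = (-0.1516, -0.2626, -0.1000)
subtract pairs → two planes through P
plane₁₂: -0.7261x+0.5703y+0.4107z = 0.0340
det = 0.7805;  x = -0.0428+0.4049z,  y = 0.0052+-0.2048z
sphere 1 gives Az²+Bz+C=0 with A=1.2059, B=0.1784, C=-0.1090;  B²−4AC=0.5575;  roots -0.3836, 0.2356;  negative root z = -0.3836
x = -0.1981, y = 0.0837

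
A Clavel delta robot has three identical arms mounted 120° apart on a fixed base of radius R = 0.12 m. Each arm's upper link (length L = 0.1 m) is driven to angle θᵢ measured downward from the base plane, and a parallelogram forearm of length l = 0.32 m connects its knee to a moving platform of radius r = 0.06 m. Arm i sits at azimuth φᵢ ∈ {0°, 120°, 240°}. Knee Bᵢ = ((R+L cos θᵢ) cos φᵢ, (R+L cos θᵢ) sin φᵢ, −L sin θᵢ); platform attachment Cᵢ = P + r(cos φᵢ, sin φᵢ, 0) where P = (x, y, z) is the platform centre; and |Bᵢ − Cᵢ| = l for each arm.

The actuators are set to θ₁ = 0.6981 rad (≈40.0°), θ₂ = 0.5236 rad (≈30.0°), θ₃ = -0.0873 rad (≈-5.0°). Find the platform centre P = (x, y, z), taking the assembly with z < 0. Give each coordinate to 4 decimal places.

centre 1 = (0.1366·cos0.0°, 0.1366·sin0.0°, -0.0643) = (0.1366, 0.0000, -0.0643)
arm 2 at φ=120.0°: (R−r)+L cos θ2 = 0.1466;  centre 2 = (-0.0733, 0.1270, -0.0500)
arm 3 at φ=240.0°: (R−r)+L cos θ3 = 0.1596;  centre 3 = (-0.0798, -0.1382, 0.0087)
eliminate P² terms by subtracting sphere 1 from 2 and 3
[-0.4198 0.2539 0.0286]·P = 0.0012;  [-0.4328 -0.2765 0.1460]·P = 0.0028
det = 0.2260;  x = -0.0046+0.1990z,  y = -0.0028+0.2165z
quadratic in z: (1.0865)z²+(0.0711)z+(-0.0783)=0, √Δ=0.5878 → z ∈ {-0.3032, 0.2378}; z = -0.3032 (taking z<0)
x = -0.0649, y = -0.0685

(-0.0649, -0.0685, -0.3032)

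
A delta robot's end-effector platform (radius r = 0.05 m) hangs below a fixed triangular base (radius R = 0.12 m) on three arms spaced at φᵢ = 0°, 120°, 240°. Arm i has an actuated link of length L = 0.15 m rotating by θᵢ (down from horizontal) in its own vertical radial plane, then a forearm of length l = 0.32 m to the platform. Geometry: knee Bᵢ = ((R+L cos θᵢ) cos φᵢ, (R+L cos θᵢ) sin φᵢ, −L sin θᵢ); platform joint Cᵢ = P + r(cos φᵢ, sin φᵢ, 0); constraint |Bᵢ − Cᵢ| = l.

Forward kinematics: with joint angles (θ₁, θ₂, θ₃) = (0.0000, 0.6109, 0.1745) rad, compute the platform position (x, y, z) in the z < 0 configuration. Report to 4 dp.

centre 1 = (0.2200·cos0.0°, 0.2200·sin0.0°, 0.0000) = (0.2200, 0.0000, 0.0000)
φ2=120.0°: virtual centre (-0.0964, 0.1670, -0.0860), radius l
arm 3 at φ=240.0°: ρ3 = 0.2177;  centre 3 = (-0.1089, -0.1886, -0.0260)
eliminate P² terms by subtracting sphere 1 from 2 and 3
[-0.6329 0.3341 -0.1721]·P = -0.0038;  [-0.6577 -0.3771 -0.0521]·P = -0.0003
det = 0.4584;  x = 0.0034+-0.1795z,  y = -0.0050+0.1750z
sphere 1 gives Az²+Bz+C=0 with A=1.0629, B=0.0760, C=-0.0554;  B²−4AC=0.2415;  roots -0.2669, 0.1954;  negative root z = -0.2669
x = 0.0513, y = -0.0517

(0.0513, -0.0517, -0.2669)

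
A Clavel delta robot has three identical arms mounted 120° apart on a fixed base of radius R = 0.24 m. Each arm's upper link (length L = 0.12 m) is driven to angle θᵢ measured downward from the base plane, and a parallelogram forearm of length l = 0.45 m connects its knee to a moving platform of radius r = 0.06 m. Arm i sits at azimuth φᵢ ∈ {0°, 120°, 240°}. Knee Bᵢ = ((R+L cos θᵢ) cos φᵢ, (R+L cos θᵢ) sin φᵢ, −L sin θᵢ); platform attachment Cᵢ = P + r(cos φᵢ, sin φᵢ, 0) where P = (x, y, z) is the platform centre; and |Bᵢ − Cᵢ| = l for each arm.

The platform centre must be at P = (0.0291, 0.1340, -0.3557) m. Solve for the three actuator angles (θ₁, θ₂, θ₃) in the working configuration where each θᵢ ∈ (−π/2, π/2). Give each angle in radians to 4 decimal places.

rotate P by −φ1: (0.0291, 0.1340, -0.3557)
  e−x'=0.1509;  (l²−L²−(e−x')²−y'²−z²)/2L = 0.0869
  θ1 = atan2(B,A) + arccos(C/0.3864) = 0.1744
arm 2 (φ=120.0°): x'=0.1015, y'=-0.0922
  A cos θ + B sin θ = C:  0.0785·cos θ + -0.3557·sin θ = 0.1955
  γ=atan2(-0.3557,0.0785)=-1.3536;  ψ=arccos(0.5366)=1.0044;  θ2=γ+ψ≈-0.3492
arm 3 (φ=240.0°): x'=-0.1306, y'=-0.0418
  A cos θ + B sin θ = C:  0.3106·cos θ + -0.3557·sin θ = -0.1527
  √(A²+B²)=0.4722;  θ3 = -0.8530+1.9000 ≈ 1.0470

θ₁ = 0.1744, θ₂ = -0.3492, θ₃ = 1.0470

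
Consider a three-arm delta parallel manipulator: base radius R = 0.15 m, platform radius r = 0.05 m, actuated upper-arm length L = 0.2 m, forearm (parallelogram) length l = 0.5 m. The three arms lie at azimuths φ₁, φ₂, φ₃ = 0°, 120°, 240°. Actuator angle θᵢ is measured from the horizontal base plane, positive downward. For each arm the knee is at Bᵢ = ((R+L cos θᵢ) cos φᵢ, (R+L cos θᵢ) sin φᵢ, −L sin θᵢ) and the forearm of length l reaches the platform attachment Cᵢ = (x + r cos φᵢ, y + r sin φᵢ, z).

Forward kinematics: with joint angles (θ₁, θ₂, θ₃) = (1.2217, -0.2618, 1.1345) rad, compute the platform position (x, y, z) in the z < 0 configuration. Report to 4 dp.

φ1=0.0°: virtual centre (0.1684, 0.0000, -0.1879), radius l
O2 = (0.2932·cos120.0°, 0.2932·sin120.0°, 0.0518) = (-0.1466, 0.2539, 0.0518)
arm 3 at φ=240.0°: (R−r)+L cos θ3 = 0.1845;  O3 = (-0.0923, -0.1598, -0.1813)
subtract pairs → two planes through P
[-0.6300 0.5078 0.4794]·P = 0.0250;  [-0.5213 -0.3196 0.0133]·P = 0.0032
Cramer: x(z) = -0.0206+0.3433z;  y(z) = 0.0236-0.5182z
sphere 1 gives Az²+Bz+C=0 with A=1.3864, B=0.2217, C=-0.1784;  B²−4AC=1.0384;  roots -0.4475, 0.2876;  negative root z = -0.4475
x = -0.1742, y = 0.2554

(-0.1742, 0.2554, -0.4475)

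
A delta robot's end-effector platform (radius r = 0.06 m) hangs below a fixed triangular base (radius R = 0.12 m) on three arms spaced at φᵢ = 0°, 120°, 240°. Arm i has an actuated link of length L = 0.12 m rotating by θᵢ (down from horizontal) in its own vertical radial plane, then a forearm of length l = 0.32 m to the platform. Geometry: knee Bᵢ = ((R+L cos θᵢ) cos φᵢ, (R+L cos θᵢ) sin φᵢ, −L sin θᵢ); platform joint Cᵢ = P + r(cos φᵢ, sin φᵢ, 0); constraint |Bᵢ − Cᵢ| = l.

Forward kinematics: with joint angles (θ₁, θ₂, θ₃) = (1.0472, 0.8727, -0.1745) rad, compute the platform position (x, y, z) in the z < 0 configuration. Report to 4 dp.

(-0.1026, -0.1241, -0.2975)

O1 = (0.1200·cos0.0°, 0.1200·sin0.0°, -0.1039) = (0.1200, 0.0000, -0.1039)
arm 2 at φ=120.0°: (R−r)+L cos θ2 = 0.1371;  O2 = (-0.0686, 0.1188, -0.0919)
φ3=240.0°: virtual centre (-0.0891, -0.1543, 0.0208), radius l
|O₂|²−|O₁|² = 0.0021;  |O₃|²−|O₁|² = 0.0070
[-0.3771 0.2375 0.0240]·P = 0.0021;  [-0.4182 -0.3086 0.2495]·P = 0.0070
Cramer: x(z) = -0.0106+0.3091z;  y(z) = -0.0082+0.3897z
into |P−O₁|² = l²: 1.2474z² + 0.1207z + -0.0745 = 0;  Δ = 0.3861;  z = -0.2975 or 0.2007 → z<0 root = -0.2975
x = -0.1026, y = -0.1241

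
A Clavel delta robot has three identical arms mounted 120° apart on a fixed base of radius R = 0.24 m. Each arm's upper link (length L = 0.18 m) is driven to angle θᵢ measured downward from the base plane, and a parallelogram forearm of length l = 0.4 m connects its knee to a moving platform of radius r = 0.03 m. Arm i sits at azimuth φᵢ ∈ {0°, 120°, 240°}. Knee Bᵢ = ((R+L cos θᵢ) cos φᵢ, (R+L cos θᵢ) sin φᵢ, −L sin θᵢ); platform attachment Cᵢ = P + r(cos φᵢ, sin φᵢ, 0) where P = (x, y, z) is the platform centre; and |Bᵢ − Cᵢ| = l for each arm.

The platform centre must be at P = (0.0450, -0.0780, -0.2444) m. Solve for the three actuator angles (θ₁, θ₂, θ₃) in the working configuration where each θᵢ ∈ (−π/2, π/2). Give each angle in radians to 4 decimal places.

arm 1 (φ=0.0°): x'=0.0450, y'=-0.0780
  A=0.1650, B=-0.2444, C=(l²−L²−A²−y'²−z²)/(2L)=0.0960
  √(A²+B²)=0.2949;  θ1 = -0.9770+1.2392 ≈ 0.2622
φ2=120.0° → target in arm frame (-0.0900, 0.0000)
  A=0.3000, B=-0.2444, C=(l²−L²−A²−y'²−z²)/(2L)=-0.0616
  θ2 = atan2(B,A) + arccos(C/0.3870) = 1.0470
rotate P by −φ3: (0.0450, 0.0780, -0.2444)
  A=0.1650, B=-0.2444, C=(l²−L²−A²−y'²−z²)/(2L)=0.0961
  √(A²+B²)=0.2949;  θ3 = -0.9771+1.2390 ≈ 0.2619

θ₁ = 0.2622, θ₂ = 1.0470, θ₃ = 0.2619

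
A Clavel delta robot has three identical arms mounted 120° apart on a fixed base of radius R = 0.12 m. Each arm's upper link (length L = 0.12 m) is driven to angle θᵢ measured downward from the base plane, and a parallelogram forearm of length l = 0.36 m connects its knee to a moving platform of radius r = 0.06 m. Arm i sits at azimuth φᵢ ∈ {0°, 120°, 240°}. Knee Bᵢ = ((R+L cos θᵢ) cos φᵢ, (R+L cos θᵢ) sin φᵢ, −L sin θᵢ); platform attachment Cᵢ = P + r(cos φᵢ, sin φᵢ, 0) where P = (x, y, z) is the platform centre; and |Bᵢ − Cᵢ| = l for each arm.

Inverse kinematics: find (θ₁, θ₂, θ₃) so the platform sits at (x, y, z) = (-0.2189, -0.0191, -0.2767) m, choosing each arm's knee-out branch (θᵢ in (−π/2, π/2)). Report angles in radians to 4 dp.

rotate P by −φ1: (-0.2189, -0.0191, -0.2767)
  e−x'=0.2789;  (l²−L²−(e−x')²−y'²−z²)/2L = -0.1646
  γ=atan2(-0.2767,0.2789)=-0.7814;  ψ=arccos(-0.4191)=2.0032;  θ1=γ+ψ≈1.2218
rotate P by −φ2: (0.0929, 0.1991, -0.2767)
  A=-0.0329, B=-0.2767, C=(l²−L²−A²−y'²−z²)/(2L)=-0.0087
  γ=atan2(-0.2767,-0.0329)=-1.6892;  ψ=arccos(-0.0313)=1.6021;  θ2=γ+ψ≈-0.0870
arm 3 (φ=240.0°): x'=0.1260, y'=-0.1800
  e−x'=-0.0660;  (l²−L²−(e−x')²−y'²−z²)/2L = 0.0078
  θ3 = atan2(B,A) + arccos(C/0.2845) = -0.2616

θ₁ = 1.2218, θ₂ = -0.0870, θ₃ = -0.2616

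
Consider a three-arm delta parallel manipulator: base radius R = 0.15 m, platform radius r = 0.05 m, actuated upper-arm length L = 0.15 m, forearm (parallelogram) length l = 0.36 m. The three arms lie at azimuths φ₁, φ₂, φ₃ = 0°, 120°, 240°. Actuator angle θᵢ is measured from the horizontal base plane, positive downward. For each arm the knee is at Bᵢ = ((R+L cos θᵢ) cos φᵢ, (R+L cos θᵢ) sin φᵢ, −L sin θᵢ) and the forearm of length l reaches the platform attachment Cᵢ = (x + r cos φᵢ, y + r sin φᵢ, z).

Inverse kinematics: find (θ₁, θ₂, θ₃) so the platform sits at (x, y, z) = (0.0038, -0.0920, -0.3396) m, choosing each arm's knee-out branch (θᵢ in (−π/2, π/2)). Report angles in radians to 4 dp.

rotate P by −φ1: (0.0038, -0.0920, -0.3396)
  A=0.0962, B=-0.3396, C=(l²−L²−A²−y'²−z²)/(2L)=-0.0865
  γ=atan2(-0.3396,0.0962)=-1.2948;  ψ=arccos(-0.2450)=1.8184;  θ1=γ+ψ≈0.5236
arm 2 (φ=120.0°): x'=-0.0816, y'=0.0427
  e−x'=0.1816;  (l²−L²−(e−x')²−y'²−z²)/2L = -0.1434
  γ=atan2(-0.3396,0.1816)=-1.0798;  ψ=arccos(-0.3724)=1.9524;  θ2=γ+ψ≈0.8726
arm 3 (φ=240.0°): x'=0.0778, y'=0.0493
  A cos θ + B sin θ = C:  0.0222·cos θ + -0.3396·sin θ = -0.0372
  γ=atan2(-0.3396,0.0222)=-1.5054;  ψ=arccos(-0.1092)=1.6802;  θ3=γ+ψ≈0.1748

θ₁ = 0.5236, θ₂ = 0.8726, θ₃ = 0.1748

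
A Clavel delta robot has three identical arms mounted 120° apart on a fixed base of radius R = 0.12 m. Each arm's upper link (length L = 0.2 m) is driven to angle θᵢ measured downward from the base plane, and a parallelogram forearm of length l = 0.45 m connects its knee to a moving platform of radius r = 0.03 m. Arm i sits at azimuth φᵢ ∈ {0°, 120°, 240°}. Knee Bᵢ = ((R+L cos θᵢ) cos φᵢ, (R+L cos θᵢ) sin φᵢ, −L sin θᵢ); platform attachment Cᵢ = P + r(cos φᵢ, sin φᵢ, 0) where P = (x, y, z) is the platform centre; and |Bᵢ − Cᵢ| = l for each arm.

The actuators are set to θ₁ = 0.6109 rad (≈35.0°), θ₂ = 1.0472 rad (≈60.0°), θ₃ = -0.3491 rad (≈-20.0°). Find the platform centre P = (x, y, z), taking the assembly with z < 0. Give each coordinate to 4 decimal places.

(-0.0330, -0.2359, -0.3689)

O1 = (0.2538·cos0.0°, 0.2538·sin0.0°, -0.1147) = (0.2538, 0.0000, -0.1147)
φ2=120.0°: virtual centre (-0.0950, 0.1645, -0.1732), radius l
arm 3 at φ=240.0°: e+L cos θ3 = 0.2779;  O3 = (-0.1390, -0.2407, 0.0684)
subtract pairs → two planes through P
[-0.6977 0.3291 -0.1170]·P = -0.0115;  [-0.7856 -0.4814 0.3663]·P = 0.0043
Cramer: x(z) = 0.0069+0.1081z;  y(z) = -0.0203+0.5845z
sphere 1 gives Az²+Bz+C=0 with A=1.3533, B=0.1524, C=-0.1280;  B²−4AC=0.7159;  roots -0.3689, 0.2563;  negative root z = -0.3689
x = -0.0330, y = -0.2359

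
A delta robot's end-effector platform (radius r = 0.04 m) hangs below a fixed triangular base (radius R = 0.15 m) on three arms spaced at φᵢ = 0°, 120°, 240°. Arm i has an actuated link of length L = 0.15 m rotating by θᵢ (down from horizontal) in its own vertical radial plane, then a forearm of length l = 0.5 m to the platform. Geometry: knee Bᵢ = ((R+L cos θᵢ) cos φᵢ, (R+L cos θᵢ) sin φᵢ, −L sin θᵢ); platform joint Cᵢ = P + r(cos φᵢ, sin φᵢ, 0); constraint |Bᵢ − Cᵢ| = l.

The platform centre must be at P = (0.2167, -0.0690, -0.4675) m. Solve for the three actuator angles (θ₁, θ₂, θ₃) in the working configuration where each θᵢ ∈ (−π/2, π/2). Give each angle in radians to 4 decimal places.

θ₁ = -0.1743, θ₂ = 1.1345, θ₃ = 0.7857

arm 1 (φ=0.0°): x'=0.2167, y'=-0.0690
  A cos θ + B sin θ = C:  -0.1067·cos θ + -0.4675·sin θ = -0.0240
  θ1 = atan2(B,A) + arccos(C/0.4795) = -0.1743
arm 2 (φ=120.0°): x'=-0.1681, y'=-0.1532
  A=0.2781, B=-0.4675, C=(l²−L²−A²−y'²−z²)/(2L)=-0.3062
  γ=atan2(-0.4675,0.2781)=-1.0342;  ψ=arccos(-0.5629)=2.1687;  θ2=γ+ψ≈1.1345
arm 3 (φ=240.0°): x'=-0.0486, y'=0.2222
  A=0.1586, B=-0.4675, C=(l²−L²−A²−y'²−z²)/(2L)=-0.2186
  √(A²+B²)=0.4937;  θ3 = -1.2437+2.0294 ≈ 0.7857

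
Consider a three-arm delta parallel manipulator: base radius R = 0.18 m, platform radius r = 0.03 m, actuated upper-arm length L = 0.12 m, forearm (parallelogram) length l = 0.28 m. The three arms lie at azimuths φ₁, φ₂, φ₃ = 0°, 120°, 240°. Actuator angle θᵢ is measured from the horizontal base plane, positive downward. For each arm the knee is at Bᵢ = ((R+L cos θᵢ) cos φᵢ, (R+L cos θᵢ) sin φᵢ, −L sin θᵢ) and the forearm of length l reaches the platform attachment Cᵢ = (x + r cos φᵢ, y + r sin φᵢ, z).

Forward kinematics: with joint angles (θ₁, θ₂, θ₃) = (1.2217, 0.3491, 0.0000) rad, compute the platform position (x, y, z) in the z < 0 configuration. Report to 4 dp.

φ1=0.0°: virtual centre (0.1910, 0.0000, -0.1128), radius l
arm 2 at φ=120.0°: e+L cos θ2 = 0.2628;  O2 = (-0.1314, 0.2276, -0.0410)
φ3=240.0°: virtual centre (-0.1350, -0.2338, 0.0000), radius l
|O₂|²−|O₁|² = 0.0215;  |O₃|²−|O₁|² = 0.0237
plane₁₂: -0.6449x+0.4551y+0.1434z = 0.0215
det = 0.5983;  x = -0.0348+0.2836z,  y = -0.0021+0.0867z
quadratic in z: (1.0880)z²+(0.0970)z+(-0.0147)=0, √Δ=0.2706 → z ∈ {-0.1689, 0.0798}; z = -0.1689 (taking z<0)
x = -0.0827, y = -0.0167

(-0.0827, -0.0167, -0.1689)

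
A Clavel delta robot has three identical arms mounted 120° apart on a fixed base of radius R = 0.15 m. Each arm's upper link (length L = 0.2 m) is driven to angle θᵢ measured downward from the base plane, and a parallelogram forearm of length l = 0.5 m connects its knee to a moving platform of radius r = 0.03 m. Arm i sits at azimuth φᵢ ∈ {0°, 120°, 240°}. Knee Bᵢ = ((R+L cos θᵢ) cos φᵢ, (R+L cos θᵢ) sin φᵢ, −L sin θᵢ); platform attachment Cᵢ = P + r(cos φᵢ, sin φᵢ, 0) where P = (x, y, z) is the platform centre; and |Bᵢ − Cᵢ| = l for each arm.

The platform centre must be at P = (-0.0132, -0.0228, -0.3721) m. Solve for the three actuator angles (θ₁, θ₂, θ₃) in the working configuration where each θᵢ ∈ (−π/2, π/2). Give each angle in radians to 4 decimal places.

φ1=0.0° → target in arm frame (-0.0132, -0.0228)
  A=0.1332, B=-0.3721, C=(l²−L²−A²−y'²−z²)/(2L)=0.1332
  γ=atan2(-0.3721,0.1332)=-1.2270;  ψ=arccos(0.3370)=1.2270;  θ1=γ+ψ≈0.0000
arm 2 (φ=120.0°): x'=-0.0131, y'=0.0228
  A cos θ + B sin θ = C:  0.1331·cos θ + -0.3721·sin θ = 0.1332
  θ2 = atan2(B,A) + arccos(C/0.3952) = -0.0002
arm 3 (φ=240.0°): x'=0.0263, y'=0.0000
  A=0.0937, B=-0.3721, C=(l²−L²−A²−y'²−z²)/(2L)=0.1569
  γ=atan2(-0.3721,0.0937)=-1.3242;  ψ=arccos(0.4090)=1.1495;  θ3=γ+ψ≈-0.1748

θ₁ = 0.0000, θ₂ = -0.0002, θ₃ = -0.1748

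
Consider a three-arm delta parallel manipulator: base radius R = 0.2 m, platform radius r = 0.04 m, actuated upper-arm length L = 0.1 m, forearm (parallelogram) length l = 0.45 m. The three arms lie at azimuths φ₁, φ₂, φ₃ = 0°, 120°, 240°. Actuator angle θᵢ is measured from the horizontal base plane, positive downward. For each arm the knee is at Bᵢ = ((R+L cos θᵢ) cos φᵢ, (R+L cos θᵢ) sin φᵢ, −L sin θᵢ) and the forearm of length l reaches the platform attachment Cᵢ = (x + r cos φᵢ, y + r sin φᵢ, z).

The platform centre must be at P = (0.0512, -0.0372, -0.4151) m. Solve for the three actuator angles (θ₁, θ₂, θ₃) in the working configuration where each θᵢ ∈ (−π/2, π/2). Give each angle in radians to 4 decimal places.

φ1=0.0° → target in arm frame (0.0512, -0.0372)
  A cos θ + B sin θ = C:  0.1088·cos θ + -0.4151·sin θ = 0.0349
  θ1 = atan2(B,A) + arccos(C/0.4291) = 0.1750
rotate P by −φ2: (-0.0578, -0.0257, -0.4151)
  e−x'=0.2178;  (l²−L²−(e−x')²−y'²−z²)/2L = -0.1396
  √(A²+B²)=0.4688;  θ2 = -1.0876+1.8731 ≈ 0.7856
rotate P by −φ3: (0.0066, 0.0629, -0.4151)
  A=0.1534, B=-0.4151, C=(l²−L²−A²−y'²−z²)/(2L)=-0.0365
  θ3 = atan2(B,A) + arccos(C/0.4425) = 0.4365

θ₁ = 0.1750, θ₂ = 0.7856, θ₃ = 0.4365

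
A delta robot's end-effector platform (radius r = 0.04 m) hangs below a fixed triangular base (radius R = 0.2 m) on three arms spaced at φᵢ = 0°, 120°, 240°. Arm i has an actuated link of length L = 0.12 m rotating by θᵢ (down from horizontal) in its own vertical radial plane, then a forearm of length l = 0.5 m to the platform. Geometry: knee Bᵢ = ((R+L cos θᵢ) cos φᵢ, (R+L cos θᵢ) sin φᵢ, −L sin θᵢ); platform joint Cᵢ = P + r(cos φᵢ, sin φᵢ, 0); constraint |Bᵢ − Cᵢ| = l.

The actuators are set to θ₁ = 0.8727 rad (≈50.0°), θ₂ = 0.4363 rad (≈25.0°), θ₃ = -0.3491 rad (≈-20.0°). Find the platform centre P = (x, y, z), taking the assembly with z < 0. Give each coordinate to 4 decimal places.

(-0.1159, -0.0861, -0.4354)

φ1=0.0°: virtual centre (0.2371, 0.0000, -0.0919), radius l
φ2=120.0°: virtual centre (-0.1344, 0.2328, -0.0507), radius l
φ3=240.0°: virtual centre (-0.1364, -0.2362, 0.0410), radius l
|S₂|²−|S₁|² = 0.0101;  |S₃|²−|S₁|² = 0.0114
plane₁₂: -0.7430x+0.4655y+0.0824z = 0.0101
Cramer: x(z) = -0.0144+0.2329z;  y(z) = -0.0013+0.1947z
sphere 1 gives Az²+Bz+C=0 with A=1.0921, B=0.0662, C=-0.1783;  B²−4AC=0.7831;  roots -0.4354, 0.3748;  negative root z = -0.4354
x = -0.1159, y = -0.0861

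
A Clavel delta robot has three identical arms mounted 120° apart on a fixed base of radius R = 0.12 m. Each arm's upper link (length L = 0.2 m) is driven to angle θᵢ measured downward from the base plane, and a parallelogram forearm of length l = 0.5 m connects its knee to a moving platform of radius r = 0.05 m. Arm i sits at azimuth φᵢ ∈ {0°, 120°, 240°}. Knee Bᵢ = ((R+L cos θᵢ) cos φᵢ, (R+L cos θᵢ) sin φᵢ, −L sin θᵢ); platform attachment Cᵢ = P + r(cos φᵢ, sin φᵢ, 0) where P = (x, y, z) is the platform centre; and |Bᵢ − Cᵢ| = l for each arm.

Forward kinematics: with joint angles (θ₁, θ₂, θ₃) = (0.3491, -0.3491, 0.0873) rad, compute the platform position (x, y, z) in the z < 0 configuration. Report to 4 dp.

arm 1 at φ=0.0°: e+L cos θ1 = 0.2579;  centre 1 = (0.2579, 0.0000, -0.0684)
φ2=120.0°: virtual centre (-0.1290, 0.2234, 0.0684), radius l
centre 3 = (0.2692·cos240.0°, 0.2692·sin240.0°, -0.0174) = (-0.1346, -0.2332, -0.0174)
subtract pairs → two planes through P
linear system: -0.7738x+0.4468y = 0.0000−0.2736z; -0.7851x+-0.4663y = 0.0016−0.1019z
det = 0.7116;  x = -0.0010+0.2433z,  y = -0.0017+-0.1911z
quadratic in z: (1.0957)z²+(0.0115)z+(-0.1783)=0, √Δ=0.8840 → z ∈ {-0.4086, 0.3982}; z = -0.4086 (taking z<0)
x = -0.1004, y = 0.0763

(-0.1004, 0.0763, -0.4086)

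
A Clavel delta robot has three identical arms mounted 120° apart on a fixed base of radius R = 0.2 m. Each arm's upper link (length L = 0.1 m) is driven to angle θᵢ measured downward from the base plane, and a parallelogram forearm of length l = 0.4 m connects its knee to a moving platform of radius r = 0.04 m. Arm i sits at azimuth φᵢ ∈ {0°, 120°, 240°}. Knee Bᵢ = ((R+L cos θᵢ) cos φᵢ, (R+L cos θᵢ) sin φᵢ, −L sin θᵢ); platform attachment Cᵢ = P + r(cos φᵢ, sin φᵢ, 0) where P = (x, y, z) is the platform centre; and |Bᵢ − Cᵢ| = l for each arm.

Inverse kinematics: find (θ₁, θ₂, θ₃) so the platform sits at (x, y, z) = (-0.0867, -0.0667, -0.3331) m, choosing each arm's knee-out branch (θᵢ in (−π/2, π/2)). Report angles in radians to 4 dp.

rotate P by −φ1: (-0.0867, -0.0667, -0.3331)
  e−x'=0.2467;  (l²−L²−(e−x')²−y'²−z²)/2L = -0.1313
  √(A²+B²)=0.4145;  θ1 = -0.9333+1.8932 ≈ 0.9599
arm 2 (φ=120.0°): x'=-0.0144, y'=0.1084
  A cos θ + B sin θ = C:  0.1744·cos θ + -0.3331·sin θ = -0.0157
  γ=atan2(-0.3331,0.1744)=-1.0884;  ψ=arccos(-0.0417)=1.6125;  θ2=γ+ψ≈0.5240
rotate P by −φ3: (0.1011, -0.0417, -0.3331)
  A=0.0589, B=-0.3331, C=(l²−L²−A²−y'²−z²)/(2L)=0.1692
  γ=atan2(-0.3331,0.0589)=-1.3958;  ψ=arccos(0.5001)=1.0471;  θ3=γ+ψ≈-0.3488

θ₁ = 0.9599, θ₂ = 0.5240, θ₃ = -0.3488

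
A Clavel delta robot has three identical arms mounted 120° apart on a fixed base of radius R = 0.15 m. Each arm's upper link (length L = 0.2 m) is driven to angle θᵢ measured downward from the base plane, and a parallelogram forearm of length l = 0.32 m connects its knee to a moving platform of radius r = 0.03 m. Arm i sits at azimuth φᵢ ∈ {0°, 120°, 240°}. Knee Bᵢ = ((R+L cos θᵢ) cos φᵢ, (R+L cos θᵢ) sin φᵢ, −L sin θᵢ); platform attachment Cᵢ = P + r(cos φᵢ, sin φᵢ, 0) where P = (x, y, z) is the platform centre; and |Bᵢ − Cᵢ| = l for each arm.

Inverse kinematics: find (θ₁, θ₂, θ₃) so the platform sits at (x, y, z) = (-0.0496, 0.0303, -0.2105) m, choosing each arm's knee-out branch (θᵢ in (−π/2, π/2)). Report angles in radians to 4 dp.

θ₁ = 0.7856, θ₂ = 0.1743, θ₃ = 0.5236

φ1=0.0° → target in arm frame (-0.0496, 0.0303)
  A=0.1696, B=-0.2105, C=(l²−L²−A²−y'²−z²)/(2L)=-0.0290
  √(A²+B²)=0.2703;  θ1 = -0.8926+1.6782 ≈ 0.7856
φ2=120.0° → target in arm frame (0.0510, 0.0278)
  A cos θ + B sin θ = C:  0.0690·cos θ + -0.2105·sin θ = 0.0314
  θ2 = atan2(B,A) + arccos(C/0.2215) = 0.1743
arm 3 (φ=240.0°): x'=-0.0014, y'=-0.0581
  A=0.1214, B=-0.2105, C=(l²−L²−A²−y'²−z²)/(2L)=-0.0001
  θ3 = atan2(B,A) + arccos(C/0.2430) = 0.5236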